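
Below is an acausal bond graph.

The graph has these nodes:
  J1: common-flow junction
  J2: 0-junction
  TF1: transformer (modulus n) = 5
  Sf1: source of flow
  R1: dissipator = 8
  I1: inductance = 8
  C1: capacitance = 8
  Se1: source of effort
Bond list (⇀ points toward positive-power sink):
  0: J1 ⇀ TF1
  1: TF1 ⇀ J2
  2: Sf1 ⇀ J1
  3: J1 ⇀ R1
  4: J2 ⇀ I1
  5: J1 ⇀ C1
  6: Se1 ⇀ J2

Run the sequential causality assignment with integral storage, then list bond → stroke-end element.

bond 0 |J1
bond 1 |TF1
bond 2 |Sf1
bond 3 |J1
bond 4 |I1
bond 5 |J1
bond 6 |J2

#2 →Sf1  (Sf1 fixes flow; stroke at Sf1)
#6 →J2  (Se1 fixes effort; stroke away)
#0 →J1  (J1: bond 2 brought flow, rest push out)
#3 →J1  (J1 flow already set via bond 2)
#5 →J1  (J1 flow already set via bond 2)
#1 →TF1  (common-e at J2 fixed by 6)
#4 →I1  (0-jn J2 has e-setter on 6)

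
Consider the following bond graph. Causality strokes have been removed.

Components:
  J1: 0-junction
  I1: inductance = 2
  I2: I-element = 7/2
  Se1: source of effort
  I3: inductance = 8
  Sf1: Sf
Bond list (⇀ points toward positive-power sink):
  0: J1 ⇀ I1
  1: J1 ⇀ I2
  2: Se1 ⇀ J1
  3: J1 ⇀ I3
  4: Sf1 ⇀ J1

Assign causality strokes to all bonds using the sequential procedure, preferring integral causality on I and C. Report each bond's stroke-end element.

b0 →I1
b1 →I2
b2 →J1
b3 →I3
b4 →Sf1

β2 |J1  (Se1: effort source, stroke at far end)
β4 |Sf1  (Sf1 (Sf) sets flow on bond)
β0 |I1  (0-jn J1 has e-setter on 2)
β1 |I2  (common-e at J1 fixed by 2)
β3 |I3  (common-e at J1 fixed by 2)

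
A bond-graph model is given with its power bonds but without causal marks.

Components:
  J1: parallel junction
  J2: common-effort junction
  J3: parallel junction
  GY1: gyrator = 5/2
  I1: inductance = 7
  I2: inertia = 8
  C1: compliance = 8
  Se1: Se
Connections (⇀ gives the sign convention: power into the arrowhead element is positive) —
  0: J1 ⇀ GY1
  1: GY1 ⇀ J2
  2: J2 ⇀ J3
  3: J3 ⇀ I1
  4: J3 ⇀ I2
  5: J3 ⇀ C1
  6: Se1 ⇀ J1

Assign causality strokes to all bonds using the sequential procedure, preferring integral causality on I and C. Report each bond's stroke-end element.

bond 6 stroke→J1  (source Se1 imposes e)
bond 0 stroke→GY1  (J1: bond 6 brought effort, rest push out)
bond 1 stroke→GY1  (through GY1, causality inverts; strokes same side of GY1)
bond 2 stroke→J2  (only one effort-in slot at J2)
bond 3 stroke→I1  (prefer integral on I1)
bond 4 stroke→I2  (I2 outputs flow p/I2)
bond 5 stroke→J3  (J3 needs exactly one e-in)

#0 stroke→GY1
#1 stroke→GY1
#2 stroke→J2
#3 stroke→I1
#4 stroke→I2
#5 stroke→J3
#6 stroke→J1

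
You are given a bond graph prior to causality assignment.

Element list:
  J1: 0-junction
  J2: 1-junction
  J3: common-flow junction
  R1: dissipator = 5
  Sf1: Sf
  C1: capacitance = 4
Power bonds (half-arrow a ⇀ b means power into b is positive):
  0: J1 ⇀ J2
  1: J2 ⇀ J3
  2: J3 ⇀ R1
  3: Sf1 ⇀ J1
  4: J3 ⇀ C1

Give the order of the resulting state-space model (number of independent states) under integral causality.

1  (C1 all integral)

#3 |Sf1  (Sf1: flow source, stroke at near end)
#0 |J1  (closing 0-jn rule on J1)
#1 |J2  (1-jn J2 has f-setter on 0)
#2 |J3  (J3: bond 1 brought flow, rest push out)
#4 |J3  (common-f at J3 fixed by 1)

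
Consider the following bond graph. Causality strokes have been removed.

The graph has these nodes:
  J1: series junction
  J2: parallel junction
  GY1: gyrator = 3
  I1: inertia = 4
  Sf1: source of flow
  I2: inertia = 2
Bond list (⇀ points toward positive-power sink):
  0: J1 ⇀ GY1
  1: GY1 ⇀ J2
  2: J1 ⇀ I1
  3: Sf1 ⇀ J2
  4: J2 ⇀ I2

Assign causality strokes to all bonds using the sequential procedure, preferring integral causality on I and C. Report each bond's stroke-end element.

bond 0 |J1
bond 1 |J2
bond 2 |I1
bond 3 |Sf1
bond 4 |I2

#3 |Sf1  (source Sf1 imposes f)
#2 |I1  (I1 integral (f out))
#0 |J1  (1-jn J1 has f-setter on 2)
#1 |J2  (GY1: gyrator matches bond 0)
#4 |I2  (J2 effort already set via bond 1)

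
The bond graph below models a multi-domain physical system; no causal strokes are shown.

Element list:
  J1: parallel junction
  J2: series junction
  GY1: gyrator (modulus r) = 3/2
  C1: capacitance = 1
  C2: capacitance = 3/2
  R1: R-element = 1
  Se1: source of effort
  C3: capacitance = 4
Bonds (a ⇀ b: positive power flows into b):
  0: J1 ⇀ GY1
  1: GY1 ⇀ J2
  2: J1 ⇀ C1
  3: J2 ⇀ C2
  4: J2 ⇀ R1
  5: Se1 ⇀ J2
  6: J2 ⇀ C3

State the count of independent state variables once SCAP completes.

#5 →J2  (source Se1 imposes e)
#2 →J1  (C1 outputs effort q/C1)
#0 →GY1  (J1 effort already set via bond 2)
#1 →GY1  (through GY1, causality inverts; strokes same side of GY1)
#3 →J2  (common-f at J2 fixed by 1)
#4 →J2  (1-jn J2 has f-setter on 1)
#6 →J2  (common-f at J2 fixed by 1)

3  (C1, C2, C3 all integral)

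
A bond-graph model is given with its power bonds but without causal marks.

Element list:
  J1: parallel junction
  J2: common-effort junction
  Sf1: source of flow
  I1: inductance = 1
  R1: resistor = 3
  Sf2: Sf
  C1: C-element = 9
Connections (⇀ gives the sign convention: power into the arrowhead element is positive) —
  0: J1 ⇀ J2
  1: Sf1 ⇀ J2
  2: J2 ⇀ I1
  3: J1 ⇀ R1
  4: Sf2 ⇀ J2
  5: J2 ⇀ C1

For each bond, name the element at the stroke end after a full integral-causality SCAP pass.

b0 stroke→J1
b1 stroke→Sf1
b2 stroke→I1
b3 stroke→R1
b4 stroke→Sf2
b5 stroke→J2

β1 →Sf1  (source Sf1 imposes f)
β4 →Sf2  (Sf2 (Sf) sets flow on bond)
β2 →I1  (I1 integral (f out))
β5 →J2  (C1: C, integral causality)
β0 →J1  (J2: bond 5 brought effort, rest push out)
β3 →R1  (0-jn J1 has e-setter on 0)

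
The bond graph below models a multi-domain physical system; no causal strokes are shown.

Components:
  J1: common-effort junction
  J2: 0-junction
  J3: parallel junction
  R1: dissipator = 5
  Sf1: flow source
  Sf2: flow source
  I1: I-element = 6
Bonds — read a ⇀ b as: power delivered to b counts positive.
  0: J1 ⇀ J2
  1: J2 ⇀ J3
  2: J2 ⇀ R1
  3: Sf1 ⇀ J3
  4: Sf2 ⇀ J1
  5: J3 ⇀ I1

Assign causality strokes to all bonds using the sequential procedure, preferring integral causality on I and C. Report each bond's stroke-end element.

#3 stroke at Sf1  (source Sf1 imposes f)
#4 stroke at Sf2  (source Sf2 imposes f)
#0 stroke at J1  (closing 0-jn rule on J1)
#5 stroke at I1  (I1: I, integral causality)
#1 stroke at J3  (J3 needs exactly one e-in)
#2 stroke at J2  (only one effort-in slot at J2)

#0 stroke→J1
#1 stroke→J3
#2 stroke→J2
#3 stroke→Sf1
#4 stroke→Sf2
#5 stroke→I1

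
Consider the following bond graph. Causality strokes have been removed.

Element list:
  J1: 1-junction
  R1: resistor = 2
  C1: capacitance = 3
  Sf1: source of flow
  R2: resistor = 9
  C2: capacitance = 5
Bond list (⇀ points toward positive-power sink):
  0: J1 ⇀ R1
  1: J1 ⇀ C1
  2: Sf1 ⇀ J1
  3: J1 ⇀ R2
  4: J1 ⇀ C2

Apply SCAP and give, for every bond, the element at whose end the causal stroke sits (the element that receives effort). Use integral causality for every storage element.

bond 2 →Sf1  (Sf1 fixes flow; stroke at Sf1)
bond 0 →J1  (common-f at J1 fixed by 2)
bond 1 →J1  (J1 flow already set via bond 2)
bond 3 →J1  (J1 flow already set via bond 2)
bond 4 →J1  (1-jn J1 has f-setter on 2)

b0 stroke→J1
b1 stroke→J1
b2 stroke→Sf1
b3 stroke→J1
b4 stroke→J1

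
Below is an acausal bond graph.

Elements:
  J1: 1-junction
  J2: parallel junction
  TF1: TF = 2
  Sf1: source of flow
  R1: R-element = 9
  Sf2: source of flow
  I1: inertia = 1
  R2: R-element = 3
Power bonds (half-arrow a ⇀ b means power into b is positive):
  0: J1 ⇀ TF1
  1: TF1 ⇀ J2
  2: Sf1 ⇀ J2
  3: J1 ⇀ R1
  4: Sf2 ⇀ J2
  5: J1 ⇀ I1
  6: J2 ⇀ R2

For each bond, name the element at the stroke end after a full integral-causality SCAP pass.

#2 stroke→Sf1  (Sf1 (Sf) sets flow on bond)
#4 stroke→Sf2  (Sf2: flow source, stroke at near end)
#5 stroke→I1  (I1 outputs flow p/I1)
#0 stroke→J1  (1-jn J1 has f-setter on 5)
#3 stroke→J1  (common-f at J1 fixed by 5)
#1 stroke→TF1  (TF1 one-in-one-out from 0)
#6 stroke→J2  (only one effort-in slot at J2)

bond 0 →J1
bond 1 →TF1
bond 2 →Sf1
bond 3 →J1
bond 4 →Sf2
bond 5 →I1
bond 6 →J2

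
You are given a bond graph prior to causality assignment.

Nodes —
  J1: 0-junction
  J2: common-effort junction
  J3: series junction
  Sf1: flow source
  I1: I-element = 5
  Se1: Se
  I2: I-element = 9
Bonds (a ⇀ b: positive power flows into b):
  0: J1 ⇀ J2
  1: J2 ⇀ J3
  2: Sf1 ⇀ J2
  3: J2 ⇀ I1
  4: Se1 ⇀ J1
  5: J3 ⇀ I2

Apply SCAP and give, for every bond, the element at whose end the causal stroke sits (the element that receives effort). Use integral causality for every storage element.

bond 2 stroke→Sf1  (Sf1 (Sf) sets flow on bond)
bond 4 stroke→J1  (Se1 fixes effort; stroke away)
bond 0 stroke→J2  (J1: bond 4 brought effort, rest push out)
bond 1 stroke→J3  (J2: bond 0 brought effort, rest push out)
bond 3 stroke→I1  (J2: bond 0 brought effort, rest push out)
bond 5 stroke→I2  (J3 needs exactly one f-in)

bond 0 stroke at J2
bond 1 stroke at J3
bond 2 stroke at Sf1
bond 3 stroke at I1
bond 4 stroke at J1
bond 5 stroke at I2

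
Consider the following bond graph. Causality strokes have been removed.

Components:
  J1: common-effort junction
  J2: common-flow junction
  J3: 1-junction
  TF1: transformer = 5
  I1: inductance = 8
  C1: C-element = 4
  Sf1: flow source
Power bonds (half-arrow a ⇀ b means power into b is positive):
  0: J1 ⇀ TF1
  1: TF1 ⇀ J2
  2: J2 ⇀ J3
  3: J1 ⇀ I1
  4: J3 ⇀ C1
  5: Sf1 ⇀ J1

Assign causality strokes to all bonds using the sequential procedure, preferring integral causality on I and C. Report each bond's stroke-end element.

b0 |J1
b1 |TF1
b2 |J2
b3 |I1
b4 |J3
b5 |Sf1

β5 stroke at Sf1  (Sf1 (Sf) sets flow on bond)
β3 stroke at I1  (prefer integral on I1)
β0 stroke at J1  (J1: last free bond brings effort in)
β1 stroke at TF1  (TF1: transformer flips bond 0)
β2 stroke at J2  (common-f at J2 fixed by 1)
β4 stroke at J3  (J3 flow already set via bond 2)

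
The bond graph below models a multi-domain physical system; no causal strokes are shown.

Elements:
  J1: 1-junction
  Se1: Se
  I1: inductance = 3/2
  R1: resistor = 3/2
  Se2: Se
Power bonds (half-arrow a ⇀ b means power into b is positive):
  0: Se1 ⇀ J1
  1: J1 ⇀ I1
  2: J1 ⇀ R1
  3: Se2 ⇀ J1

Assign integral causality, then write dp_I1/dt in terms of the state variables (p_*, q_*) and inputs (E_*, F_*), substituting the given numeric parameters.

dp_I1/dt = E_Se1 + E_Se2 - p_I1

#0 |J1  (source Se1 imposes e)
#3 |J1  (Se2 (Se) sets effort on bond)
#1 |I1  (prefer integral on I1)
#2 |J1  (J1: bond 1 brought flow, rest push out)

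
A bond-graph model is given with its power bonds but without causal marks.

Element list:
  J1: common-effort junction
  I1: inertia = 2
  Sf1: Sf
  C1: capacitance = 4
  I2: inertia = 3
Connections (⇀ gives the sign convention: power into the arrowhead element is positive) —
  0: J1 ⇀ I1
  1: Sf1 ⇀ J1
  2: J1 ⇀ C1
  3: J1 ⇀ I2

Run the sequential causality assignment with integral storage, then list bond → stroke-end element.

b1 |Sf1  (Sf1 (Sf) sets flow on bond)
b0 |I1  (I1 outputs flow p/I1)
b2 |J1  (prefer integral on C1)
b3 |I2  (0-jn J1 has e-setter on 2)

bond 0 stroke→I1
bond 1 stroke→Sf1
bond 2 stroke→J1
bond 3 stroke→I2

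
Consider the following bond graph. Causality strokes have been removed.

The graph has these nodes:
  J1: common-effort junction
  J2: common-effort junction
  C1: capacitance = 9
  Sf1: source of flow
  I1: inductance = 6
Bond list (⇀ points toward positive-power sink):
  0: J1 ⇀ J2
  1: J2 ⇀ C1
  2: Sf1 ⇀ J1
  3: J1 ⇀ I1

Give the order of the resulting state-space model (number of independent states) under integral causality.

β2 stroke→Sf1  (Sf1: flow source, stroke at near end)
β1 stroke→J2  (C1: C, integral causality)
β0 stroke→J1  (common-e at J2 fixed by 1)
β3 stroke→I1  (common-e at J1 fixed by 0)

2  (C1, I1 all integral)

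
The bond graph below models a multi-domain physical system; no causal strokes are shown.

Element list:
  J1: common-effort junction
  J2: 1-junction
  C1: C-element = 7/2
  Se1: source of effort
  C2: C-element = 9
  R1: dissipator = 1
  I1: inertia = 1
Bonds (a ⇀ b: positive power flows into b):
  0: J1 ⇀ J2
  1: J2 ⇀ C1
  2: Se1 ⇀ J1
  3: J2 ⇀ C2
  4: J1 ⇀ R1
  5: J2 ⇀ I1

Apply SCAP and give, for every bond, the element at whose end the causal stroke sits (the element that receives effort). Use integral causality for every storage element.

#2 →J1  (source Se1 imposes e)
#0 →J2  (J1 effort already set via bond 2)
#4 →R1  (J1: bond 2 brought effort, rest push out)
#1 →J2  (C1 integral (e out))
#3 →J2  (prefer integral on C2)
#5 →I1  (only one flow-in slot at J2)

β0 stroke→J2
β1 stroke→J2
β2 stroke→J1
β3 stroke→J2
β4 stroke→R1
β5 stroke→I1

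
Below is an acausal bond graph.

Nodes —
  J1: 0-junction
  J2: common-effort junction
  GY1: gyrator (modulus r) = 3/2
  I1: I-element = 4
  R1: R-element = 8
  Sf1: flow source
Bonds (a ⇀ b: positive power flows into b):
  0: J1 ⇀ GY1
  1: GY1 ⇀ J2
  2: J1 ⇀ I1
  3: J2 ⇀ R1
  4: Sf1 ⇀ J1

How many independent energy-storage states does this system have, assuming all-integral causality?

1  (I1 all integral)

#4 stroke at Sf1  (Sf1 (Sf) sets flow on bond)
#2 stroke at I1  (I1 outputs flow p/I1)
#0 stroke at J1  (J1: last free bond brings effort in)
#1 stroke at J2  (GY1: gyrator matches bond 0)
#3 stroke at R1  (0-jn J2 has e-setter on 1)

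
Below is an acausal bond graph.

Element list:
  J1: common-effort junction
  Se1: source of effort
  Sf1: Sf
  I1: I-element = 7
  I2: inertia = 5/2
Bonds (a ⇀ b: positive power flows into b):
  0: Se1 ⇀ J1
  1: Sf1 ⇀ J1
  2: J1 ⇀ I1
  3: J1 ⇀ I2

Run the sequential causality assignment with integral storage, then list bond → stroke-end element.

#0 stroke→J1  (source Se1 imposes e)
#1 stroke→Sf1  (Sf1 fixes flow; stroke at Sf1)
#2 stroke→I1  (J1: bond 0 brought effort, rest push out)
#3 stroke→I2  (J1: bond 0 brought effort, rest push out)

β0 stroke at J1
β1 stroke at Sf1
β2 stroke at I1
β3 stroke at I2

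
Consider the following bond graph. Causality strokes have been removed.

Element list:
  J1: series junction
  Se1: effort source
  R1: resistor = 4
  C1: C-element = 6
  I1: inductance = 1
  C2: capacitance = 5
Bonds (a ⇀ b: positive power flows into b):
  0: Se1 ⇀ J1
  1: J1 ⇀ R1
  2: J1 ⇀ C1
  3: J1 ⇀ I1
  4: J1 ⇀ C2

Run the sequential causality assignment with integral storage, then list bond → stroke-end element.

b0 stroke at J1  (Se1 fixes effort; stroke away)
b2 stroke at J1  (C1: C, integral causality)
b3 stroke at I1  (prefer integral on I1)
b1 stroke at J1  (J1: bond 3 brought flow, rest push out)
b4 stroke at J1  (1-jn J1 has f-setter on 3)

bond 0 stroke→J1
bond 1 stroke→J1
bond 2 stroke→J1
bond 3 stroke→I1
bond 4 stroke→J1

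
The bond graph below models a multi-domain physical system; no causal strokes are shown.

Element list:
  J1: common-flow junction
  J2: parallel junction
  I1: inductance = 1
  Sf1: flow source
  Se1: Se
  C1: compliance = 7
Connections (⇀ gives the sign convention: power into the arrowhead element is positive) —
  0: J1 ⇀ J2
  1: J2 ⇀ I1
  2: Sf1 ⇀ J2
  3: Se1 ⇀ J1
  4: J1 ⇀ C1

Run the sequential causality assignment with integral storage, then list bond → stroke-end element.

bond 2 →Sf1  (Sf1: flow source, stroke at near end)
bond 3 →J1  (Se1: effort source, stroke at far end)
bond 1 →I1  (I1 integral (f out))
bond 0 →J2  (closing 0-jn rule on J2)
bond 4 →J1  (J1: bond 0 brought flow, rest push out)

bond 0 stroke at J2
bond 1 stroke at I1
bond 2 stroke at Sf1
bond 3 stroke at J1
bond 4 stroke at J1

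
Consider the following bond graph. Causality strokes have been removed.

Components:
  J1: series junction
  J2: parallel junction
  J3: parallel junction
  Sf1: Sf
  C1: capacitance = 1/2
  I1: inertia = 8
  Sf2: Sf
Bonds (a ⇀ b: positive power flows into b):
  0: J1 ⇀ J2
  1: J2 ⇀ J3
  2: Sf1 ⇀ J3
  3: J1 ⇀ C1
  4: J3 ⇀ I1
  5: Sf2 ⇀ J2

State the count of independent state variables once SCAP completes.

2  (C1, I1 all integral)

b2 →Sf1  (Sf1 fixes flow; stroke at Sf1)
b5 →Sf2  (Sf2 (Sf) sets flow on bond)
b3 →J1  (C1 outputs effort q/C1)
b0 →J2  (only one flow-in slot at J1)
b1 →J3  (0-jn J2 has e-setter on 0)
b4 →I1  (J3: bond 1 brought effort, rest push out)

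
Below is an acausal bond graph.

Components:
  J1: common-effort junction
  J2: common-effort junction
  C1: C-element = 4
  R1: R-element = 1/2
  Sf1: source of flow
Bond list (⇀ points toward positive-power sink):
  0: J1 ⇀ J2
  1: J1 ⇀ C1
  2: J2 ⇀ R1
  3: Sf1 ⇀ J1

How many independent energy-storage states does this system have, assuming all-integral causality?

β3 stroke→Sf1  (source Sf1 imposes f)
β1 stroke→J1  (C1 integral (e out))
β0 stroke→J2  (J1 effort already set via bond 1)
β2 stroke→R1  (J2: bond 0 brought effort, rest push out)

1  (C1 all integral)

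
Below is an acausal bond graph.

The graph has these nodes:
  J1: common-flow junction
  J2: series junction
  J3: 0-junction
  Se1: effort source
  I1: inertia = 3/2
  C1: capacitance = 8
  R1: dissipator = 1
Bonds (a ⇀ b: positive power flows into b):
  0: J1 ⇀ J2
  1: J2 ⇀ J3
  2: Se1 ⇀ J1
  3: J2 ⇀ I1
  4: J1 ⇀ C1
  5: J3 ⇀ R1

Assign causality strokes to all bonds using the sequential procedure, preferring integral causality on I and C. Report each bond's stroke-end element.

#2 stroke→J1  (Se1 fixes effort; stroke away)
#3 stroke→I1  (I1 integral (f out))
#0 stroke→J2  (J2 flow already set via bond 3)
#1 stroke→J2  (J2: bond 3 brought flow, rest push out)
#5 stroke→J3  (only one effort-in slot at J3)
#4 stroke→J1  (J1: bond 0 brought flow, rest push out)

b0 stroke at J2
b1 stroke at J2
b2 stroke at J1
b3 stroke at I1
b4 stroke at J1
b5 stroke at J3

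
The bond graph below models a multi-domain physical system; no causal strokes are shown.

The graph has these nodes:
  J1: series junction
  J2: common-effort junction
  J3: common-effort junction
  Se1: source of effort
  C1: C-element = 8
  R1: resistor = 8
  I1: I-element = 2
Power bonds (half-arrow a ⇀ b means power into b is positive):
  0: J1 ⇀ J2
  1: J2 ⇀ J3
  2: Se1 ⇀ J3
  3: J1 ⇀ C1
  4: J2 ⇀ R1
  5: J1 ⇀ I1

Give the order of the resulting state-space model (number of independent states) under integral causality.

2  (C1, I1 all integral)

bond 2 →J3  (Se1: effort source, stroke at far end)
bond 1 →J2  (J3: bond 2 brought effort, rest push out)
bond 0 →J1  (J2: bond 1 brought effort, rest push out)
bond 4 →R1  (common-e at J2 fixed by 1)
bond 3 →J1  (C1: C, integral causality)
bond 5 →I1  (closing 1-jn rule on J1)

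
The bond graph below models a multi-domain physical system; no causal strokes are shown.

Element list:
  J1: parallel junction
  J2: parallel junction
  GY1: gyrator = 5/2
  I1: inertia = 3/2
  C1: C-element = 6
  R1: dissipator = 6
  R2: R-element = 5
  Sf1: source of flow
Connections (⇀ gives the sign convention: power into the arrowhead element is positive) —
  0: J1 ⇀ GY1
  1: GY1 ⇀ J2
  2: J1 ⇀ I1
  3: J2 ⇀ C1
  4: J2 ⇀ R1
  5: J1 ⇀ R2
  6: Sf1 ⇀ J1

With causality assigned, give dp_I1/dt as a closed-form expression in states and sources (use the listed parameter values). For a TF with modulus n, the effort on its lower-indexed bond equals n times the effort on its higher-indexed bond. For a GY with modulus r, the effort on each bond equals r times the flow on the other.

β6 |Sf1  (Sf1 fixes flow; stroke at Sf1)
β2 |I1  (prefer integral on I1)
β3 |J2  (C1 outputs effort q/C1)
β1 |GY1  (J2: bond 3 brought effort, rest push out)
β4 |R1  (common-e at J2 fixed by 3)
β0 |GY1  (GY1 both-in/both-out from 1)
β5 |J1  (J1 needs exactly one e-in)

dp_I1/dt = 5*F_Sf1 - 10*p_I1/3 - q_C1/3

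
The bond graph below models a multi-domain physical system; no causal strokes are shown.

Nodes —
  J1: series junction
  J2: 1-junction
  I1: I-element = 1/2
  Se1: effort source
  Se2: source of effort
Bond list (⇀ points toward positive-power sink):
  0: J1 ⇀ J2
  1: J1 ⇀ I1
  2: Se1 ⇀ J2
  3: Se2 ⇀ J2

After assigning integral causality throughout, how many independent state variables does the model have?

1  (I1 all integral)

bond 2 stroke→J2  (source Se1 imposes e)
bond 3 stroke→J2  (Se2 fixes effort; stroke away)
bond 0 stroke→J1  (only one flow-in slot at J2)
bond 1 stroke→I1  (J1: last free bond brings flow in)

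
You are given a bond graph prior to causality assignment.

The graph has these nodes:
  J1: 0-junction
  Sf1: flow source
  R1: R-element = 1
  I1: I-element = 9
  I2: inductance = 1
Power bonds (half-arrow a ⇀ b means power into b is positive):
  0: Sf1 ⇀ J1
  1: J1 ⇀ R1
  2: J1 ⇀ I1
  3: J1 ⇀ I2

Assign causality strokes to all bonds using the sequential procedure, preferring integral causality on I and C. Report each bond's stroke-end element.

β0 stroke→Sf1
β1 stroke→J1
β2 stroke→I1
β3 stroke→I2

bond 0 stroke→Sf1  (Sf1 fixes flow; stroke at Sf1)
bond 2 stroke→I1  (prefer integral on I1)
bond 3 stroke→I2  (I2 outputs flow p/I2)
bond 1 stroke→J1  (closing 0-jn rule on J1)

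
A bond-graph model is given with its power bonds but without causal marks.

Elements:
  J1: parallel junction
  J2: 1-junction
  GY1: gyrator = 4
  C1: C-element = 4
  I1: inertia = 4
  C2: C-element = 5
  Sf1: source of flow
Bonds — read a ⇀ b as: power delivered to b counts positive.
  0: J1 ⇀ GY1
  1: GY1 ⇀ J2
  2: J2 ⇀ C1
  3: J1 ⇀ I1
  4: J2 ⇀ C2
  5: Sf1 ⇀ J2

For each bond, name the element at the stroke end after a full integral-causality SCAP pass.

bond 0 →J1
bond 1 →J2
bond 2 →J2
bond 3 →I1
bond 4 →J2
bond 5 →Sf1

β5 stroke at Sf1  (Sf1 fixes flow; stroke at Sf1)
β1 stroke at J2  (common-f at J2 fixed by 5)
β2 stroke at J2  (J2: bond 5 brought flow, rest push out)
β4 stroke at J2  (J2 flow already set via bond 5)
β0 stroke at J1  (through GY1, causality inverts; strokes same side of GY1)
β3 stroke at I1  (J1: bond 0 brought effort, rest push out)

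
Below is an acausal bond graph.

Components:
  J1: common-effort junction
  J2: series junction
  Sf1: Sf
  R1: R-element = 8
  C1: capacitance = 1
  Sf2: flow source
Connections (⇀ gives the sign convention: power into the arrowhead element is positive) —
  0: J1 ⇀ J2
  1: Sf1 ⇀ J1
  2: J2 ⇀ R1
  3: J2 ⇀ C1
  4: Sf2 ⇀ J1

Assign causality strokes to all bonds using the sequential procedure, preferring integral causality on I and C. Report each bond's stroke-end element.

bond 1 stroke→Sf1  (source Sf1 imposes f)
bond 4 stroke→Sf2  (Sf2 fixes flow; stroke at Sf2)
bond 0 stroke→J1  (J1 needs exactly one e-in)
bond 2 stroke→J2  (J2 flow already set via bond 0)
bond 3 stroke→J2  (1-jn J2 has f-setter on 0)

b0 stroke at J1
b1 stroke at Sf1
b2 stroke at J2
b3 stroke at J2
b4 stroke at Sf2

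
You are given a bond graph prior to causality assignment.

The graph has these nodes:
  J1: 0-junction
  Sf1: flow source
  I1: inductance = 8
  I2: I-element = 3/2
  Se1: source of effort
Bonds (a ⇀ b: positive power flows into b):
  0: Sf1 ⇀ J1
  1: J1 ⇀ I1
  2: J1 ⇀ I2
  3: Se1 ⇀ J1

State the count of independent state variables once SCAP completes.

2  (I1, I2 all integral)

#0 stroke at Sf1  (Sf1 fixes flow; stroke at Sf1)
#3 stroke at J1  (Se1 (Se) sets effort on bond)
#1 stroke at I1  (J1 effort already set via bond 3)
#2 stroke at I2  (J1: bond 3 brought effort, rest push out)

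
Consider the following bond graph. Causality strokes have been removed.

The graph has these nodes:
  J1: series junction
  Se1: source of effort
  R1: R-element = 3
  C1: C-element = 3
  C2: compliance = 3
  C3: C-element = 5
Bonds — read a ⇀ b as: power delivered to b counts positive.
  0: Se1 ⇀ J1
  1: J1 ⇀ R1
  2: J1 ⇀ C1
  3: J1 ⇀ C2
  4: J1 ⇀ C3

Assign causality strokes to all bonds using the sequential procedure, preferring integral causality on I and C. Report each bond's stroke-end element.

β0 |J1  (Se1 fixes effort; stroke away)
β2 |J1  (C1 outputs effort q/C1)
β3 |J1  (C2 outputs effort q/C2)
β4 |J1  (C3: C, integral causality)
β1 |R1  (closing 1-jn rule on J1)

b0 stroke→J1
b1 stroke→R1
b2 stroke→J1
b3 stroke→J1
b4 stroke→J1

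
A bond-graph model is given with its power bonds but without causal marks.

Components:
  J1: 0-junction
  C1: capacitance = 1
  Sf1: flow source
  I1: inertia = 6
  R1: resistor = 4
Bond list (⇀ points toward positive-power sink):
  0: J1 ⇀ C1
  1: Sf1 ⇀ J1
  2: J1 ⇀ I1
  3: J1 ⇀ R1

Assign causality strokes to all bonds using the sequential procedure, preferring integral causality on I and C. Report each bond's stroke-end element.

b1 →Sf1  (Sf1 fixes flow; stroke at Sf1)
b0 →J1  (prefer integral on C1)
b2 →I1  (J1: bond 0 brought effort, rest push out)
b3 →R1  (J1: bond 0 brought effort, rest push out)

bond 0 stroke→J1
bond 1 stroke→Sf1
bond 2 stroke→I1
bond 3 stroke→R1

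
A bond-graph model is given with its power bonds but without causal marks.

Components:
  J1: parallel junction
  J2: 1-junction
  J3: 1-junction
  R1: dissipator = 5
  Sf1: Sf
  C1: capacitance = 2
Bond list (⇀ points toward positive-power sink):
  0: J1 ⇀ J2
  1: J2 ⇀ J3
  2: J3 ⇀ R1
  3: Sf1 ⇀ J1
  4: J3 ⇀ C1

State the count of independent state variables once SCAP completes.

1  (C1 all integral)

#3 |Sf1  (Sf1 (Sf) sets flow on bond)
#0 |J1  (closing 0-jn rule on J1)
#1 |J2  (common-f at J2 fixed by 0)
#2 |J3  (common-f at J3 fixed by 1)
#4 |J3  (J3: bond 1 brought flow, rest push out)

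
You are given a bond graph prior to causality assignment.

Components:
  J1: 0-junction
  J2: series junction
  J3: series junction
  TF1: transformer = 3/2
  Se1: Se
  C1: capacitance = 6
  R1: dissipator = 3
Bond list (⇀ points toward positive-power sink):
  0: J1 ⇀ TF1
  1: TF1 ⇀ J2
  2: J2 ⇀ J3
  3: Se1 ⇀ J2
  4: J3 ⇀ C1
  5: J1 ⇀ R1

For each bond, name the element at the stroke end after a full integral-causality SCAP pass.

bond 0 |J1
bond 1 |TF1
bond 2 |J2
bond 3 |J2
bond 4 |J3
bond 5 |R1

#3 stroke at J2  (Se1: effort source, stroke at far end)
#4 stroke at J3  (C1: C, integral causality)
#2 stroke at J2  (closing 1-jn rule on J3)
#1 stroke at TF1  (J2: last free bond brings flow in)
#0 stroke at J1  (TF1: transformer flips bond 1)
#5 stroke at R1  (J1 effort already set via bond 0)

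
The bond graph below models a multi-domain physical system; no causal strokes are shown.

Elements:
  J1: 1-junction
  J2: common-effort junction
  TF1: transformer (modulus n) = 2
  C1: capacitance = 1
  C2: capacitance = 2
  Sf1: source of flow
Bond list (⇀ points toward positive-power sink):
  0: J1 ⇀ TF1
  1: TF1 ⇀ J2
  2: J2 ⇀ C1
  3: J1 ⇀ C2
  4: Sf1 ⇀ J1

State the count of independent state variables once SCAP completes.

β4 stroke at Sf1  (Sf1 fixes flow; stroke at Sf1)
β0 stroke at J1  (common-f at J1 fixed by 4)
β3 stroke at J1  (common-f at J1 fixed by 4)
β1 stroke at TF1  (TF TF1: opposite of bond 0)
β2 stroke at J2  (J2 needs exactly one e-in)

2  (C1, C2 all integral)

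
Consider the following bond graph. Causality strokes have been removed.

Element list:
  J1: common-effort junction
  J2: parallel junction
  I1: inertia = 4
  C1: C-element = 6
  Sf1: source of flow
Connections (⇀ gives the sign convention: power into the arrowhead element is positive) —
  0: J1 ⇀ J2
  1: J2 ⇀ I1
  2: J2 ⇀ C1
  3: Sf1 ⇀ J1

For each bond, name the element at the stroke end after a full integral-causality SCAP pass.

β3 stroke at Sf1  (Sf1 fixes flow; stroke at Sf1)
β0 stroke at J1  (J1 needs exactly one e-in)
β1 stroke at I1  (I1 integral (f out))
β2 stroke at J2  (only one effort-in slot at J2)

#0 |J1
#1 |I1
#2 |J2
#3 |Sf1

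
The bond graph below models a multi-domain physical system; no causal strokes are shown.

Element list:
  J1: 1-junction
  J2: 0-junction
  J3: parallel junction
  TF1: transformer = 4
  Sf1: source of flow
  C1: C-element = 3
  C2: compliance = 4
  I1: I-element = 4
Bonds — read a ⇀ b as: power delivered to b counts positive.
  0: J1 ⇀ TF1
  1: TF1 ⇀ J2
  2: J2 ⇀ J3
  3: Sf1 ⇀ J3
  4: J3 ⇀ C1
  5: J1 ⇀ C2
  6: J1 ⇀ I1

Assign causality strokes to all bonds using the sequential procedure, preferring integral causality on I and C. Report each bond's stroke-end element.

b3 →Sf1  (source Sf1 imposes f)
b4 →J3  (prefer integral on C1)
b2 →J2  (J3: bond 4 brought effort, rest push out)
b1 →TF1  (J2 effort already set via bond 2)
b0 →J1  (TF TF1: opposite of bond 1)
b5 →J1  (C2: C, integral causality)
b6 →I1  (J1: last free bond brings flow in)

#0 stroke at J1
#1 stroke at TF1
#2 stroke at J2
#3 stroke at Sf1
#4 stroke at J3
#5 stroke at J1
#6 stroke at I1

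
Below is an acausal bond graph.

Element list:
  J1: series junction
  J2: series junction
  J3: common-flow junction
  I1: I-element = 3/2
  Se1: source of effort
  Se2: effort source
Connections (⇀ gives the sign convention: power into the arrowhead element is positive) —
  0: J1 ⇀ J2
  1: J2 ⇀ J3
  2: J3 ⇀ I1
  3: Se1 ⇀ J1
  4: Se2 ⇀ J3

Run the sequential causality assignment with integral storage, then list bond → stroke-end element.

#3 →J1  (Se1: effort source, stroke at far end)
#4 →J3  (Se2: effort source, stroke at far end)
#0 →J2  (only one flow-in slot at J1)
#1 →J3  (J2 needs exactly one f-in)
#2 →I1  (J3: last free bond brings flow in)

bond 0 →J2
bond 1 →J3
bond 2 →I1
bond 3 →J1
bond 4 →J3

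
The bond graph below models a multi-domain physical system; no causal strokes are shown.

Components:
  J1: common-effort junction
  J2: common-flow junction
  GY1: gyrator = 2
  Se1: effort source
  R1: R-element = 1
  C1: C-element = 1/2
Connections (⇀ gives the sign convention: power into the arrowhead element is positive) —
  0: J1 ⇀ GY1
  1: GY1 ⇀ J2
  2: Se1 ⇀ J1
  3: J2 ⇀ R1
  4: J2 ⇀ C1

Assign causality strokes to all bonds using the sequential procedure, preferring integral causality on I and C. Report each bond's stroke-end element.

β0 stroke at GY1
β1 stroke at GY1
β2 stroke at J1
β3 stroke at J2
β4 stroke at J2

b2 |J1  (Se1 (Se) sets effort on bond)
b0 |GY1  (common-e at J1 fixed by 2)
b1 |GY1  (GY1 both-in/both-out from 0)
b3 |J2  (1-jn J2 has f-setter on 1)
b4 |J2  (1-jn J2 has f-setter on 1)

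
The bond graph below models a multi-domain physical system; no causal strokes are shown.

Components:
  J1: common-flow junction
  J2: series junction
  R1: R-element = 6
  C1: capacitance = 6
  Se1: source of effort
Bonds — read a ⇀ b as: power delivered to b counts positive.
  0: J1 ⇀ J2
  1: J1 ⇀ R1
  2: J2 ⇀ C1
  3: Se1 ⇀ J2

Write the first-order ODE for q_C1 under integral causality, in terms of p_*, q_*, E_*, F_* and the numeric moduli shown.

dq_C1/dt = E_Se1/6 - q_C1/36

#3 |J2  (Se1: effort source, stroke at far end)
#2 |J2  (C1 outputs effort q/C1)
#0 |J1  (J2 needs exactly one f-in)
#1 |R1  (only one flow-in slot at J1)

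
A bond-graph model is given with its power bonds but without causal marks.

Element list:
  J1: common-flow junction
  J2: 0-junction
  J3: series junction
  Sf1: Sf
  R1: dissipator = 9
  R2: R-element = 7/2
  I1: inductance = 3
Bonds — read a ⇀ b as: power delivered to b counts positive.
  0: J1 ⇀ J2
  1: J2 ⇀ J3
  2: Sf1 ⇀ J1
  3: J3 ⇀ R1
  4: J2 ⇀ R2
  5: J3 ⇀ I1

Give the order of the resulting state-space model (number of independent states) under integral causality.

#2 stroke at Sf1  (Sf1 fixes flow; stroke at Sf1)
#0 stroke at J1  (common-f at J1 fixed by 2)
#5 stroke at I1  (I1: I, integral causality)
#1 stroke at J3  (common-f at J3 fixed by 5)
#3 stroke at J3  (J3 flow already set via bond 5)
#4 stroke at J2  (J2: last free bond brings effort in)

1  (I1 all integral)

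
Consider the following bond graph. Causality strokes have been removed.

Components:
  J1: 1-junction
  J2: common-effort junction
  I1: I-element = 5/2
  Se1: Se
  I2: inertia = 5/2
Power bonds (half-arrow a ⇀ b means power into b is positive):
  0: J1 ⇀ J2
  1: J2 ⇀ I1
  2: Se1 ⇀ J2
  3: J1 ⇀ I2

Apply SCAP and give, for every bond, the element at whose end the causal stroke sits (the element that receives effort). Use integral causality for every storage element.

b0 stroke at J1
b1 stroke at I1
b2 stroke at J2
b3 stroke at I2

#2 |J2  (Se1: effort source, stroke at far end)
#0 |J1  (J2 effort already set via bond 2)
#1 |I1  (0-jn J2 has e-setter on 2)
#3 |I2  (only one flow-in slot at J1)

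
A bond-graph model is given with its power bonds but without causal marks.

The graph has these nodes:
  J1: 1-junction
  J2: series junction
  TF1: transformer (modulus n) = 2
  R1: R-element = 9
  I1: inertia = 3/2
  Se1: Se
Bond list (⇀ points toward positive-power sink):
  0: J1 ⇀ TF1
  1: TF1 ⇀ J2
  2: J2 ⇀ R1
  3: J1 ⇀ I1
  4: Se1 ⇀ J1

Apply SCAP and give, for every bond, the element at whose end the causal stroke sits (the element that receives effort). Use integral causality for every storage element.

b0 →J1
b1 →TF1
b2 →J2
b3 →I1
b4 →J1

#4 |J1  (Se1 fixes effort; stroke away)
#3 |I1  (I1: I, integral causality)
#0 |J1  (common-f at J1 fixed by 3)
#1 |TF1  (TF TF1: opposite of bond 0)
#2 |J2  (J2 flow already set via bond 1)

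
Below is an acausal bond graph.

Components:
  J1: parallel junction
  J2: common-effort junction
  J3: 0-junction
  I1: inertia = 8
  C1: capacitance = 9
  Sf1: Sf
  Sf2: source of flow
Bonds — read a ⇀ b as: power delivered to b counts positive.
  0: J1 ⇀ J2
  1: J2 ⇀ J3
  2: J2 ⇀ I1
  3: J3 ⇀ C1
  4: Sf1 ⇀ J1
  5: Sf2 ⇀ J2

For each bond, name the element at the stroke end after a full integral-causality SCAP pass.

#0 |J1
#1 |J2
#2 |I1
#3 |J3
#4 |Sf1
#5 |Sf2

bond 4 |Sf1  (Sf1 fixes flow; stroke at Sf1)
bond 5 |Sf2  (source Sf2 imposes f)
bond 0 |J1  (J1 needs exactly one e-in)
bond 2 |I1  (prefer integral on I1)
bond 1 |J2  (J2 needs exactly one e-in)
bond 3 |J3  (J3: last free bond brings effort in)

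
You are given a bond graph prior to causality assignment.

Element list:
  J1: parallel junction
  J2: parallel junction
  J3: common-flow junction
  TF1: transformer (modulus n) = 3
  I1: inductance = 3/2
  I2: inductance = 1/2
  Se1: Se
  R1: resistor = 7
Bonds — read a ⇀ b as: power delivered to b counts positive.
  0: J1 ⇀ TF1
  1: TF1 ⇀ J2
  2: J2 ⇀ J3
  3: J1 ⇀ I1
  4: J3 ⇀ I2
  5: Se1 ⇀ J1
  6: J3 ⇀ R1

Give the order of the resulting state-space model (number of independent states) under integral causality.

2  (I1, I2 all integral)

bond 5 stroke at J1  (Se1 (Se) sets effort on bond)
bond 0 stroke at TF1  (common-e at J1 fixed by 5)
bond 3 stroke at I1  (0-jn J1 has e-setter on 5)
bond 1 stroke at J2  (TF1: transformer flips bond 0)
bond 2 stroke at J3  (common-e at J2 fixed by 1)
bond 4 stroke at I2  (I2 outputs flow p/I2)
bond 6 stroke at J3  (J3 flow already set via bond 4)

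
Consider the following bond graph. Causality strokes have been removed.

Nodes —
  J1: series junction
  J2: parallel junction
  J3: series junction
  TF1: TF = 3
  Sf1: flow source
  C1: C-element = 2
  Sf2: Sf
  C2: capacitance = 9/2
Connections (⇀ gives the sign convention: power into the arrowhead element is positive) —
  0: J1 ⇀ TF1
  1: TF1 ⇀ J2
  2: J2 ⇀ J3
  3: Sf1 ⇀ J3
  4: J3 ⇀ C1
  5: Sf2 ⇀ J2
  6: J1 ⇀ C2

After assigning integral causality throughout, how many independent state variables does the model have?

β3 |Sf1  (Sf1 (Sf) sets flow on bond)
β5 |Sf2  (Sf2 (Sf) sets flow on bond)
β2 |J3  (J3 flow already set via bond 3)
β4 |J3  (1-jn J3 has f-setter on 3)
β1 |J2  (J2 needs exactly one e-in)
β0 |TF1  (TF1: transformer flips bond 1)
β6 |J1  (J1 flow already set via bond 0)

2  (C1, C2 all integral)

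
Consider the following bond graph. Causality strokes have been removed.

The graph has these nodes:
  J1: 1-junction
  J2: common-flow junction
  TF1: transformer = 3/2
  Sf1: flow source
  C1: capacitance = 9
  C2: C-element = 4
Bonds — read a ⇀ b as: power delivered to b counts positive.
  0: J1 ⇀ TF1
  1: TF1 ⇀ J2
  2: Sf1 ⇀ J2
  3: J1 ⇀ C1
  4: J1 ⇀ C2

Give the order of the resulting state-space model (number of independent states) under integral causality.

2  (C1, C2 all integral)

b2 |Sf1  (Sf1: flow source, stroke at near end)
b1 |J2  (common-f at J2 fixed by 2)
b0 |TF1  (TF TF1: opposite of bond 1)
b3 |J1  (J1 flow already set via bond 0)
b4 |J1  (common-f at J1 fixed by 0)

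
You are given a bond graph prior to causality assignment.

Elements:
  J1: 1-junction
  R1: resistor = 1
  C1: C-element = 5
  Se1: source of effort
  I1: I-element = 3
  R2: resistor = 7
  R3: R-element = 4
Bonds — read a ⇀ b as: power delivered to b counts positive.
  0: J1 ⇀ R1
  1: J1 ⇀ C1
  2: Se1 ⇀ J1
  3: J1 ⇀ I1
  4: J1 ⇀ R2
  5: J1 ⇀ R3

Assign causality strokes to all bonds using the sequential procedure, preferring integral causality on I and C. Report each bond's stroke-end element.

b0 stroke→J1
b1 stroke→J1
b2 stroke→J1
b3 stroke→I1
b4 stroke→J1
b5 stroke→J1

β2 |J1  (Se1: effort source, stroke at far end)
β1 |J1  (C1: C, integral causality)
β3 |I1  (I1 integral (f out))
β0 |J1  (1-jn J1 has f-setter on 3)
β4 |J1  (J1: bond 3 brought flow, rest push out)
β5 |J1  (J1 flow already set via bond 3)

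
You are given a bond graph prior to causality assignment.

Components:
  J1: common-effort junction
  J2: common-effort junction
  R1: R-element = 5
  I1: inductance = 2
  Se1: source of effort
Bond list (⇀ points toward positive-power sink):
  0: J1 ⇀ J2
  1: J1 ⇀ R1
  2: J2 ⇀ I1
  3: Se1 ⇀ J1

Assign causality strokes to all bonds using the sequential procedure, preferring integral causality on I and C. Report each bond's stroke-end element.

#0 stroke→J2
#1 stroke→R1
#2 stroke→I1
#3 stroke→J1

#3 stroke→J1  (Se1 fixes effort; stroke away)
#0 stroke→J2  (J1 effort already set via bond 3)
#1 stroke→R1  (common-e at J1 fixed by 3)
#2 stroke→I1  (J2: bond 0 brought effort, rest push out)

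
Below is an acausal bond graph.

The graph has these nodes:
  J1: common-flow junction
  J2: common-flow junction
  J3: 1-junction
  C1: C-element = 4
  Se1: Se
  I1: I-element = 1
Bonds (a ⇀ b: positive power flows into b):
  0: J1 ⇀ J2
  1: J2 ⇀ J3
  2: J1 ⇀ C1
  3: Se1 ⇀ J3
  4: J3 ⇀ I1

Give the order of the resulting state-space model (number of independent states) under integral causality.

β3 →J3  (Se1: effort source, stroke at far end)
β2 →J1  (C1 integral (e out))
β0 →J2  (closing 1-jn rule on J1)
β1 →J3  (only one flow-in slot at J2)
β4 →I1  (only one flow-in slot at J3)

2  (C1, I1 all integral)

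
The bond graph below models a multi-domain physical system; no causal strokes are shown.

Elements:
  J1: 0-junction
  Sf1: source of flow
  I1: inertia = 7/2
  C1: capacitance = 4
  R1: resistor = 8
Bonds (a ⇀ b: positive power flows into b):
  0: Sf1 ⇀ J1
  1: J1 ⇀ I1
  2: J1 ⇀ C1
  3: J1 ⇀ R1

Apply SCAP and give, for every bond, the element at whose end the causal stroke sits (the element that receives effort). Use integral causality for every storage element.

bond 0 stroke→Sf1
bond 1 stroke→I1
bond 2 stroke→J1
bond 3 stroke→R1

β0 |Sf1  (Sf1 (Sf) sets flow on bond)
β1 |I1  (I1 integral (f out))
β2 |J1  (C1 outputs effort q/C1)
β3 |R1  (J1: bond 2 brought effort, rest push out)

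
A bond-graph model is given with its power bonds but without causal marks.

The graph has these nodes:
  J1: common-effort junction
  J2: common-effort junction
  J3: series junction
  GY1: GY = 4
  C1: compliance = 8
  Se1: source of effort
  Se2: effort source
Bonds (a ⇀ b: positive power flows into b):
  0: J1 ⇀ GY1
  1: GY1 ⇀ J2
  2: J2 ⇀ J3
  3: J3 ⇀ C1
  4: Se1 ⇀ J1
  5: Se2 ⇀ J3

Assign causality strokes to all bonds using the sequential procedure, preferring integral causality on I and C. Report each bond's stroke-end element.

bond 0 stroke→GY1
bond 1 stroke→GY1
bond 2 stroke→J2
bond 3 stroke→J3
bond 4 stroke→J1
bond 5 stroke→J3

bond 4 stroke→J1  (Se1 fixes effort; stroke away)
bond 5 stroke→J3  (Se2 (Se) sets effort on bond)
bond 0 stroke→GY1  (J1 effort already set via bond 4)
bond 1 stroke→GY1  (GY GY1: same side as bond 0)
bond 2 stroke→J2  (J2 needs exactly one e-in)
bond 3 stroke→J3  (J3: bond 2 brought flow, rest push out)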